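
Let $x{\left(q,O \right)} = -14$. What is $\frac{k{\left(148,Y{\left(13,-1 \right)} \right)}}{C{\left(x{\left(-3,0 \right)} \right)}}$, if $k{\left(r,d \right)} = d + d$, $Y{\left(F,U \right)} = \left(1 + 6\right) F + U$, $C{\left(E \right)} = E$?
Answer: $- \frac{90}{7} \approx -12.857$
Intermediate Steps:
$Y{\left(F,U \right)} = U + 7 F$ ($Y{\left(F,U \right)} = 7 F + U = U + 7 F$)
$k{\left(r,d \right)} = 2 d$
$\frac{k{\left(148,Y{\left(13,-1 \right)} \right)}}{C{\left(x{\left(-3,0 \right)} \right)}} = \frac{2 \left(-1 + 7 \cdot 13\right)}{-14} = 2 \left(-1 + 91\right) \left(- \frac{1}{14}\right) = 2 \cdot 90 \left(- \frac{1}{14}\right) = 180 \left(- \frac{1}{14}\right) = - \frac{90}{7}$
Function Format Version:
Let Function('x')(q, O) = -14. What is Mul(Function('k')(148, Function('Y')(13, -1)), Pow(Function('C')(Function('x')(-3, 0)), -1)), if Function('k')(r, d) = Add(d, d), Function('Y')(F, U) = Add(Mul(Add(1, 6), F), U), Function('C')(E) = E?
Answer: Rational(-90, 7) ≈ -12.857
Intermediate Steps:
Function('Y')(F, U) = Add(U, Mul(7, F)) (Function('Y')(F, U) = Add(Mul(7, F), U) = Add(U, Mul(7, F)))
Function('k')(r, d) = Mul(2, d)
Mul(Function('k')(148, Function('Y')(13, -1)), Pow(Function('C')(Function('x')(-3, 0)), -1)) = Mul(Mul(2, Add(-1, Mul(7, 13))), Pow(-14, -1)) = Mul(Mul(2, Add(-1, 91)), Rational(-1, 14)) = Mul(Mul(2, 90), Rational(-1, 14)) = Mul(180, Rational(-1, 14)) = Rational(-90, 7)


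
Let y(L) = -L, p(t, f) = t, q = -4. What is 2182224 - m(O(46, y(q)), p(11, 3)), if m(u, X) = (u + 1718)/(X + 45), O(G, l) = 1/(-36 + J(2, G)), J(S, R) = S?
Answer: 4154896085/1904 ≈ 2.1822e+6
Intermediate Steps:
O(G, l) = -1/34 (O(G, l) = 1/(-36 + 2) = 1/(-34) = -1/34)
m(u, X) = (1718 + u)/(45 + X)
2182224 - m(O(46, y(q)), p(11, 3)) = 2182224 - (1718 - 1/34)/(45 + 11) = 2182224 - 58411/(56*34) = 2182224 - 1*58411/1904 = 2182224 - 58411/1904 = 4154896085/1904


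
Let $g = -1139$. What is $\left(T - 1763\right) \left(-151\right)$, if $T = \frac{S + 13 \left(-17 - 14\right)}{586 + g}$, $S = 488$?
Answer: $\frac{147228624}{553} \approx 2.6624 \cdot 10^{5}$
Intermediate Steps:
$T = - \frac{85}{553}$ ($T = \frac{488 + 13 \left(-17 - 14\right)}{586 - 1139} = \frac{488 + 13 \left(-31\right)}{-553} = \left(488 - 403\right) \left(- \frac{1}{553}\right) = 85 \left(- \frac{1}{553}\right) = - \frac{85}{553} \approx -0.15371$)
$\left(T - 1763\right) \left(-151\right) = \left(- \frac{85}{553} - 1763\right) \left(-151\right) = \left(- \frac{975024}{553}\right) \left(-151\right) = \frac{147228624}{553}$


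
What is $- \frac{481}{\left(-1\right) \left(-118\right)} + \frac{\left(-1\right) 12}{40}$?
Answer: $- \frac{1291}{295} \approx -4.3763$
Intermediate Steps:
$- \frac{481}{\left(-1\right) \left(-118\right)} + \frac{\left(-1\right) 12}{40} = - \frac{481}{118} - \frac{3}{10} = - \frac{1291}{295}$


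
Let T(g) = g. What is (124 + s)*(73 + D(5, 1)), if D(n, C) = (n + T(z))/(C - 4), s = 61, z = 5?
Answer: 38665/3 ≈ 12888.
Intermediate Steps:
D(n, C) = (5 + n)/(-4 + C) (D(n, C) = (n + 5)/(C - 4) = (5 + n)/(-4 + C))
(124 + s)*(73 + D(5, 1)) = (124 + 61)*(73 + (5 + 5)/(-4 + 1)) = 185*(73 + 10/(-3)) = 185*(73 - ⅓*10) = 185*(73 - 10/3) = 185*(209/3) = 38665/3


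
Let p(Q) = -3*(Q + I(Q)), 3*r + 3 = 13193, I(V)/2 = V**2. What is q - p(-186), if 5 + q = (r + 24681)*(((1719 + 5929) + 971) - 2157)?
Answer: 188106895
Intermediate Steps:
I(V) = 2*V**2
r = 13190/3 (r = -1 + (1/3)*13193 = -1 + 13193/3 = 13190/3 ≈ 4396.7)
p(Q) = -6*Q**2 - 3*Q (p(Q) = -3*(Q + 2*Q**2) = -6*Q**2 - 3*Q)
q = 187899877 (q = -5 + (13190/3 + 24681)*(((1719 + 5929) + 971) - 2157) = -5 + 87233*((7648 + 971) - 2157)/3 = -5 + 87233*(8619 - 2157)/3 = -5 + (87233/3)*6462 = -5 + 187899882 = 187899877)
q - p(-186) = 187899877 - 3*(-186)*(-1 - 2*(-186)) = 187899877 - 3*(-186)*(-1 + 372) = 187899877 - 3*(-186)*371 = 187899877 - 1*(-207018) = 187899877 + 207018 = 188106895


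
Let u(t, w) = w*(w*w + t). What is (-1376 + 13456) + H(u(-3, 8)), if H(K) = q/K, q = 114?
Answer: 2947577/244 ≈ 12080.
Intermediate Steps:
u(t, w) = w*(t + w²) (u(t, w) = w*(w² + t) = w*(t + w²))
H(K) = 114/K
(-1376 + 13456) + H(u(-3, 8)) = (-1376 + 13456) + 114/((8*(-3 + 8²))) = 12080 + 114/((8*(-3 + 64))) = 12080 + 114/((8*61)) = 12080 + 114/488 = 12080 + 114*(1/488) = 12080 + 57/244 = 2947577/244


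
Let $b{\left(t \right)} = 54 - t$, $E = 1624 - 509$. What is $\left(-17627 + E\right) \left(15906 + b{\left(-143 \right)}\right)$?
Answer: $-265892736$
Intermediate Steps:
$E = 1115$
$\left(-17627 + E\right) \left(15906 + b{\left(-143 \right)}\right) = \left(-17627 + 1115\right) \left(15906 + \left(54 - -143\right)\right) = - 16512 \left(15906 + \left(54 + 143\right)\right) = - 16512 \left(15906 + 197\right) = \left(-16512\right) 16103 = -265892736$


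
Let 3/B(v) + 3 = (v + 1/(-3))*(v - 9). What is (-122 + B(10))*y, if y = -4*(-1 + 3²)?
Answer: 19448/5 ≈ 3889.6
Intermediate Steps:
B(v) = 3/(-3 + (-9 + v)*(-⅓ + v)) (B(v) = 3/(-3 + (v + 1/(-3))*(v - 9)) = 3/(-3 + (v - ⅓)*(-9 + v)) = 3/(-3 + (-⅓ + v)*(-9 + v)) = 3/(-3 + (-9 + v)*(-⅓ + v)))
y = -32 (y = -4*(-1 + 9) = -4*8 = -32)
(-122 + B(10))*y = (-122 + 9/(10*(-28 + 3*10)))*(-32) = (-122 + 9*(⅒)/(-28 + 30))*(-32) = (-122 + 9*(⅒)/2)*(-32) = (-122 + 9*(⅒)*(½))*(-32) = (-122 + 9/20)*(-32) = -2431/20*(-32) = 19448/5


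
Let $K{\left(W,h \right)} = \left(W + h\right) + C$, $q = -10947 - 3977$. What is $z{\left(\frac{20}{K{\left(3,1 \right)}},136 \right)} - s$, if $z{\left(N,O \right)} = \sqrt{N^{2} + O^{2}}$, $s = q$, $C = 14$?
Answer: $14924 + \frac{2 \sqrt{374569}}{9} \approx 15060.0$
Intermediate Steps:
$q = -14924$ ($q = -10947 - 3977 = -14924$)
$K{\left(W,h \right)} = 14 + W + h$ ($K{\left(W,h \right)} = \left(W + h\right) + 14 = 14 + W + h$)
$s = -14924$
$z{\left(\frac{20}{K{\left(3,1 \right)}},136 \right)} - s = \sqrt{\left(\frac{20}{14 + 3 + 1}\right)^{2} + 136^{2}} - -14924 = \sqrt{\left(\frac{20}{18}\right)^{2} + 18496} + 14924 = \sqrt{\left(20 \cdot \frac{1}{18}\right)^{2} + 18496} + 14924 = \sqrt{\left(\frac{10}{9}\right)^{2} + 18496} + 14924 = \sqrt{\frac{100}{81} + 18496} + 14924 = \sqrt{\frac{1498276}{81}} + 14924 = \frac{2 \sqrt{374569}}{9} + 14924 = 14924 + \frac{2 \sqrt{374569}}{9}$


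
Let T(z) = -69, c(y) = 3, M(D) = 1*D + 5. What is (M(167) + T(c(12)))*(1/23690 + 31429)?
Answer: 744553011/230 ≈ 3.2372e+6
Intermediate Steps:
M(D) = 5 + D (M(D) = D + 5 = 5 + D)
(M(167) + T(c(12)))*(1/23690 + 31429) = ((5 + 167) - 69)*(1/23690 + 31429) = (172 - 69)*(1/23690 + 31429) = 103*(744553011/23690) = 744553011/230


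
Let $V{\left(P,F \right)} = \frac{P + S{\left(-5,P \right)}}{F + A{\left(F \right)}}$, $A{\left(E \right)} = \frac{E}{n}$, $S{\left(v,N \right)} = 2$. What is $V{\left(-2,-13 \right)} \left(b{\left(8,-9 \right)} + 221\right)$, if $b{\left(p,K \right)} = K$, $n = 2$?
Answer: $0$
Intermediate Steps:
$A{\left(E \right)} = \frac{E}{2}$
$V{\left(P,F \right)} = \frac{2 \left(2 + P\right)}{3 F}$ ($V{\left(P,F \right)} = \frac{P + 2}{F + \frac{F}{2}} = \frac{2 + P}{\frac{3}{2} F} = \left(2 + P\right) \frac{2}{3 F} = \frac{2 \left(2 + P\right)}{3 F}$)
$V{\left(-2,-13 \right)} \left(b{\left(8,-9 \right)} + 221\right) = \frac{2 \left(2 - 2\right)}{3 \left(-13\right)} \left(-9 + 221\right) = \frac{2}{3} \left(- \frac{1}{13}\right) 0 \cdot 212 = 0 \cdot 212 = 0$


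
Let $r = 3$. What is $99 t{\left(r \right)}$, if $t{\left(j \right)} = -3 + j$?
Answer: $0$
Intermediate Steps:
$99 t{\left(r \right)} = 99 \left(-3 + 3\right) = 99 \cdot 0 = 0$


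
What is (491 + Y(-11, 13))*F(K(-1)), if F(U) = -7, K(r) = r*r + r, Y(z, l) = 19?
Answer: -3570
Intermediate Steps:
K(r) = r + r² (K(r) = r² + r = r + r²)
(491 + Y(-11, 13))*F(K(-1)) = (491 + 19)*(-7) = 510*(-7) = -3570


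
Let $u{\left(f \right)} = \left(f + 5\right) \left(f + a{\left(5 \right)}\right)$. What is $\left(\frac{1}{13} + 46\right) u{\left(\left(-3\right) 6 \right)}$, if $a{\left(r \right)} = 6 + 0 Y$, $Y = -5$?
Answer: $7188$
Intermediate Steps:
$a{\left(r \right)} = 6$ ($a{\left(r \right)} = 6 + 0 \left(-5\right) = 6 + 0 = 6$)
$u{\left(f \right)} = \left(5 + f\right) \left(6 + f\right)$ ($u{\left(f \right)} = \left(f + 5\right) \left(f + 6\right) = \left(5 + f\right) \left(6 + f\right)$)
$\left(\frac{1}{13} + 46\right) u{\left(\left(-3\right) 6 \right)} = \left(\frac{1}{13} + 46\right) \left(30 + \left(\left(-3\right) 6\right)^{2} + 11 \left(\left(-3\right) 6\right)\right) = \left(\frac{1}{13} + 46\right) \left(30 + \left(-18\right)^{2} + 11 \left(-18\right)\right) = \frac{599 \left(30 + 324 - 198\right)}{13} = \frac{599}{13} \cdot 156 = 7188$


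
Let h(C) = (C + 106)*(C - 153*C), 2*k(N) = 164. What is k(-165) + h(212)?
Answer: -10247150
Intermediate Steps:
k(N) = 82 (k(N) = (1/2)*164 = 82)
h(C) = -152*C*(106 + C) (h(C) = (106 + C)*(-152*C) = -152*C*(106 + C))
k(-165) + h(212) = 82 - 152*212*(106 + 212) = 82 - 152*212*318 = 82 - 10247232 = -10247150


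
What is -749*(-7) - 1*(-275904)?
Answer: 281147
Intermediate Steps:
-749*(-7) - 1*(-275904) = 5243 + 275904 = 281147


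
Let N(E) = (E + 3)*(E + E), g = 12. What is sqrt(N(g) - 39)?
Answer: sqrt(321) ≈ 17.916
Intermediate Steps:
N(E) = 2*E*(3 + E) (N(E) = (3 + E)*(2*E) = 2*E*(3 + E))
sqrt(N(g) - 39) = sqrt(2*12*(3 + 12) - 39) = sqrt(2*12*15 - 39) = sqrt(360 - 39) = sqrt(321)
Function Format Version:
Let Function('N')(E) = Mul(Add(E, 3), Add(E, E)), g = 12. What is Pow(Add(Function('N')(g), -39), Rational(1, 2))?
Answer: Pow(321, Rational(1, 2)) ≈ 17.916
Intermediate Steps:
Function('N')(E) = Mul(2, E, Add(3, E)) (Function('N')(E) = Mul(Add(3, E), Mul(2, E)) = Mul(2, E, Add(3, E)))
Pow(Add(Function('N')(g), -39), Rational(1, 2)) = Pow(Add(Mul(2, 12, Add(3, 12)), -39), Rational(1, 2)) = Pow(Add(Mul(2, 12, 15), -39), Rational(1, 2)) = Pow(Add(360, -39), Rational(1, 2)) = Pow(321, Rational(1, 2))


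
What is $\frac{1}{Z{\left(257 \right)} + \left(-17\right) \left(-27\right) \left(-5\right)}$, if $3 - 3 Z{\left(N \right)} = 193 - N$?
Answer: $- \frac{3}{6818} \approx -0.00044001$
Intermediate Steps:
$Z{\left(N \right)} = - \frac{190}{3} + \frac{N}{3}$ ($Z{\left(N \right)} = 1 - \frac{193 - N}{3} = 1 + \left(- \frac{193}{3} + \frac{N}{3}\right) = - \frac{190}{3} + \frac{N}{3}$)
$\frac{1}{Z{\left(257 \right)} + \left(-17\right) \left(-27\right) \left(-5\right)} = \frac{1}{\left(- \frac{190}{3} + \frac{1}{3} \cdot 257\right) + \left(-17\right) \left(-27\right) \left(-5\right)} = \frac{1}{\left(- \frac{190}{3} + \frac{257}{3}\right) + 459 \left(-5\right)} = \frac{1}{\frac{67}{3} - 2295} = \frac{1}{- \frac{6818}{3}} = - \frac{3}{6818}$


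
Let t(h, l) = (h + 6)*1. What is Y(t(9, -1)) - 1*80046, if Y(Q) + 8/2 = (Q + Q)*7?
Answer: -79840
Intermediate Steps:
t(h, l) = 6 + h (t(h, l) = (6 + h)*1 = 6 + h)
Y(Q) = -4 + 14*Q (Y(Q) = -4 + (Q + Q)*7 = -4 + (2*Q)*7 = -4 + 14*Q)
Y(t(9, -1)) - 1*80046 = (-4 + 14*(6 + 9)) - 1*80046 = (-4 + 14*15) - 80046 = (-4 + 210) - 80046 = 206 - 80046 = -79840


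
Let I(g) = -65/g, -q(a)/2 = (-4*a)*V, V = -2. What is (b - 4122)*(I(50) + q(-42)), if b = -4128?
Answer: -5533275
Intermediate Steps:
q(a) = -16*a (q(a) = -2*(-4*a)*(-2) = -16*a)
(b - 4122)*(I(50) + q(-42)) = (-4128 - 4122)*(-65/50 - 16*(-42)) = -8250*(-65*1/50 + 672) = -8250*(-13/10 + 672) = -8250*6707/10 = -5533275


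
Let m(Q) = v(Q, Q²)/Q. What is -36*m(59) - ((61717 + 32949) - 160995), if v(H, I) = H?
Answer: 66293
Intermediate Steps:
m(Q) = 1 (m(Q) = Q/Q = 1)
-36*m(59) - ((61717 + 32949) - 160995) = -36*1 - ((61717 + 32949) - 160995) = -36 - (94666 - 160995) = -36 - 1*(-66329) = -36 + 66329 = 66293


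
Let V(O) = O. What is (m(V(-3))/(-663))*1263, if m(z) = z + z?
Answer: 2526/221 ≈ 11.430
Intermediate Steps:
m(z) = 2*z
(m(V(-3))/(-663))*1263 = ((2*(-3))/(-663))*1263 = -6*(-1/663)*1263 = (2/221)*1263 = 2526/221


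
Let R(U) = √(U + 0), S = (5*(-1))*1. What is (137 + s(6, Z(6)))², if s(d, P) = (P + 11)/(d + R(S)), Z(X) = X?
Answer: 2*(-305038*I + 114943*√5)/(-31*I + 12*√5) ≈ 19456.0 - 258.65*I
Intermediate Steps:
S = -5 (S = -5*1 = -5)
R(U) = √U
s(d, P) = (11 + P)/(d + I*√5) (s(d, P) = (P + 11)/(d + √(-5)) = (11 + P)/(d + I*√5))
(137 + s(6, Z(6)))² = (137 + (11 + 6)/(6 + I*√5))² = (137 + 17/(6 + I*√5))²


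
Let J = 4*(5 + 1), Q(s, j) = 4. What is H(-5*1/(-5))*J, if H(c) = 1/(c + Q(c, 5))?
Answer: 24/5 ≈ 4.8000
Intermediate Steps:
H(c) = 1/(4 + c) (H(c) = 1/(c + 4) = 1/(4 + c))
J = 24 (J = 4*6 = 24)
H(-5*1/(-5))*J = 24/(4 - 5*1/(-5)) = 24/(4 - 5*(-⅕)) = 24/(4 + 1) = 24/5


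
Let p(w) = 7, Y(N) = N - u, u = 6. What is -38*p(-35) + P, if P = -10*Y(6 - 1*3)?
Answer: -236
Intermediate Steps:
Y(N) = -6 + N (Y(N) = N - 1*6 = N - 6 = -6 + N)
P = 30 (P = -10*(-6 + (6 - 1*3)) = -10*(-6 + (6 - 3)) = -10*(-6 + 3) = -10*(-3) = 30)
-38*p(-35) + P = -38*7 + 30 = -266 + 30 = -236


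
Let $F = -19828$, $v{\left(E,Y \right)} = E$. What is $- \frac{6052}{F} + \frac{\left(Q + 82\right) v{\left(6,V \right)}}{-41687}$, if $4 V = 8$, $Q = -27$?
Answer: $\frac{61436621}{206642459} \approx 0.29731$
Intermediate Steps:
$V = 2$ ($V = \frac{1}{4} \cdot 8 = 2$)
$- \frac{6052}{F} + \frac{\left(Q + 82\right) v{\left(6,V \right)}}{-41687} = - \frac{6052}{-19828} + \frac{\left(-27 + 82\right) 6}{-41687} = \left(-6052\right) \left(- \frac{1}{19828}\right) + 55 \cdot 6 \left(- \frac{1}{41687}\right) = \frac{1513}{4957} + 330 \left(- \frac{1}{41687}\right) = \frac{1513}{4957} - \frac{330}{41687} = \frac{61436621}{206642459}$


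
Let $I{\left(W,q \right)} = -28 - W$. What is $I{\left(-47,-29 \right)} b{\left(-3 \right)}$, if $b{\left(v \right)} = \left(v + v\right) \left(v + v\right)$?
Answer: $684$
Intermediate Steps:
$b{\left(v \right)} = 4 v^{2}$ ($b{\left(v \right)} = 2 v 2 v = 4 v^{2}$)
$I{\left(-47,-29 \right)} b{\left(-3 \right)} = \left(-28 - -47\right) 4 \left(-3\right)^{2} = \left(-28 + 47\right) 4 \cdot 9 = 19 \cdot 36 = 684$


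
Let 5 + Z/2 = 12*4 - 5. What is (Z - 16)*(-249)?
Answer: -14940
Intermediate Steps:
Z = 76 (Z = -10 + 2*(12*4 - 5) = -10 + 2*(48 - 5) = -10 + 2*43 = -10 + 86 = 76)
(Z - 16)*(-249) = (76 - 16)*(-249) = 60*(-249) = -14940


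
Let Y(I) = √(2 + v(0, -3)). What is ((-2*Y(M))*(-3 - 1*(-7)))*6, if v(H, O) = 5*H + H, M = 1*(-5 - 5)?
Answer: -48*√2 ≈ -67.882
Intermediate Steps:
M = -10 (M = 1*(-10) = -10)
v(H, O) = 6*H
Y(I) = √2 (Y(I) = √(2 + 6*0) = √(2 + 0) = √2)
((-2*Y(M))*(-3 - 1*(-7)))*6 = ((-2*√2)*(-3 - 1*(-7)))*6 = ((-2*√2)*(-3 + 7))*6 = (-2*√2*4)*6 = -8*√2*6 = -48*√2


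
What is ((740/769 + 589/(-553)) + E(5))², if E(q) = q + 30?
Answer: 220233732395076/180843516049 ≈ 1217.8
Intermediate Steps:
E(q) = 30 + q
((740/769 + 589/(-553)) + E(5))² = ((740/769 + 589/(-553)) + (30 + 5))² = ((740*(1/769) + 589*(-1/553)) + 35)² = ((740/769 - 589/553) + 35)² = (-43721/425257 + 35)² = (14840274/425257)² = 220233732395076/180843516049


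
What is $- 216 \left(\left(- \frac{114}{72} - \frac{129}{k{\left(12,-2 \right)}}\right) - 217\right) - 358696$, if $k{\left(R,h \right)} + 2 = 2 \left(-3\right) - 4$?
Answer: $-313804$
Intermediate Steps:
$k{\left(R,h \right)} = -12$ ($k{\left(R,h \right)} = -2 + \left(2 \left(-3\right) - 4\right) = -2 - 10 = -12$)
$- 216 \left(\left(- \frac{114}{72} - \frac{129}{k{\left(12,-2 \right)}}\right) - 217\right) - 358696 = - 216 \left(\left(- \frac{114}{72} - \frac{129}{-12}\right) - 217\right) - 358696 = - 216 \left(\left(\left(-114\right) \frac{1}{72} - - \frac{43}{4}\right) - 217\right) - 358696 = - 216 \left(\left(- \frac{19}{12} + \frac{43}{4}\right) - 217\right) - 358696 = - 216 \left(\frac{55}{6} - 217\right) - 358696 = \left(-216\right) \left(- \frac{1247}{6}\right) - 358696 = 44892 - 358696 = -313804$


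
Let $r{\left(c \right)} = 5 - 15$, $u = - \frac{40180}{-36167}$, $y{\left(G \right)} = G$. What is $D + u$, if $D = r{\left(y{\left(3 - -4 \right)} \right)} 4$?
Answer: $- \frac{1406500}{36167} \approx -38.889$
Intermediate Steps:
$u = \frac{40180}{36167}$ ($u = \left(-40180\right) \left(- \frac{1}{36167}\right) = \frac{40180}{36167} \approx 1.111$)
$r{\left(c \right)} = -10$ ($r{\left(c \right)} = 5 - 15 = -10$)
$D = -40$ ($D = \left(-10\right) 4 = -40$)
$D + u = -40 + \frac{40180}{36167} = - \frac{1406500}{36167}$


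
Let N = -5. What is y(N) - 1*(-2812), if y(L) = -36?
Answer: 2776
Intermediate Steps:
y(N) - 1*(-2812) = -36 - 1*(-2812) = -36 + 2812 = 2776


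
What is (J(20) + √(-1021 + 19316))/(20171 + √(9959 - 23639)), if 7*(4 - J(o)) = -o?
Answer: (48/7 + √18295)/(20171 + 12*I*√95) ≈ 0.0070453 - 4.0852e-5*I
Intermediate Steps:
J(o) = 4 + o/7 (J(o) = 4 - (-1)*o/7 = 4 + o/7)
(J(20) + √(-1021 + 19316))/(20171 + √(9959 - 23639)) = ((4 + (⅐)*20) + √(-1021 + 19316))/(20171 + √(9959 - 23639)) = ((4 + 20/7) + √18295)/(20171 + √(-13680)) = (48/7 + √18295)/(20171 + 12*I*√95)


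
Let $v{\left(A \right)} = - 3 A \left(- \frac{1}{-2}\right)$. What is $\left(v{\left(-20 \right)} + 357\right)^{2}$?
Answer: $149769$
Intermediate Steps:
$v{\left(A \right)} = - \frac{3 A}{2}$ ($v{\left(A \right)} = - 3 A \left(\left(-1\right) \left(- \frac{1}{2}\right)\right) = - 3 A \frac{1}{2} = - \frac{3 A}{2}$)
$\left(v{\left(-20 \right)} + 357\right)^{2} = \left(\left(- \frac{3}{2}\right) \left(-20\right) + 357\right)^{2} = \left(30 + 357\right)^{2} = 387^{2} = 149769$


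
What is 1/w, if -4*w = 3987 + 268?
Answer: -4/4255 ≈ -0.00094007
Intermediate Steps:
w = -4255/4 (w = -(3987 + 268)/4 = -1/4*4255 = -4255/4 ≈ -1063.8)
1/w = 1/(-4255/4) = -4/4255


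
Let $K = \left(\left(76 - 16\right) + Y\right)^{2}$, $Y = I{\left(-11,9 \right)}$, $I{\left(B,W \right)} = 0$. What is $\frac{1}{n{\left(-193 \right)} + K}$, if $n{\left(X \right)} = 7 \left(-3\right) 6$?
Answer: $\frac{1}{3474} \approx 0.00028785$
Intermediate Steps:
$Y = 0$
$K = 3600$ ($K = \left(\left(76 - 16\right) + 0\right)^{2} = \left(60 + 0\right)^{2} = 60^{2} = 3600$)
$n{\left(X \right)} = -126$ ($n{\left(X \right)} = \left(-21\right) 6 = -126$)
$\frac{1}{n{\left(-193 \right)} + K} = \frac{1}{-126 + 3600} = \frac{1}{3474}$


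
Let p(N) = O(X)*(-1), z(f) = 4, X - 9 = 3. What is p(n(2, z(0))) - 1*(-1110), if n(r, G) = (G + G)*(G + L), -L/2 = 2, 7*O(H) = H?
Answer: 7758/7 ≈ 1108.3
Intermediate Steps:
X = 12 (X = 9 + 3 = 12)
O(H) = H/7
L = -4 (L = -2*2 = -4)
n(r, G) = 2*G*(-4 + G) (n(r, G) = (G + G)*(G - 4) = (2*G)*(-4 + G) = 2*G*(-4 + G))
p(N) = -12/7 (p(N) = ((⅐)*12)*(-1) = (12/7)*(-1) = -12/7)
p(n(2, z(0))) - 1*(-1110) = -12/7 - 1*(-1110) = -12/7 + 1110 = 7758/7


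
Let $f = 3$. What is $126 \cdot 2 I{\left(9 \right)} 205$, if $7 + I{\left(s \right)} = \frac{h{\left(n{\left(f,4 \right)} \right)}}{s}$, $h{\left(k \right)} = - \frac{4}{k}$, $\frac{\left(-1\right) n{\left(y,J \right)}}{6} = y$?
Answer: $- \frac{3243100}{9} \approx -3.6034 \cdot 10^{5}$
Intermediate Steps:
$n{\left(y,J \right)} = - 6 y$
$I{\left(s \right)} = -7 + \frac{2}{9 s}$ ($I{\left(s \right)} = -7 + \frac{\left(-4\right) \frac{1}{\left(-6\right) 3}}{s} = -7 + \frac{\left(-4\right) \frac{1}{-18}}{s} = -7 + \frac{\left(-4\right) \left(- \frac{1}{18}\right)}{s} = -7 + \frac{2}{9 s}$)
$126 \cdot 2 I{\left(9 \right)} 205 = 126 \cdot 2 \left(-7 + \frac{2}{9 \cdot 9}\right) 205 = 126 \cdot 2 \left(-7 + \frac{2}{9} \cdot \frac{1}{9}\right) 205 = 126 \cdot 2 \left(-7 + \frac{2}{81}\right) 205 = 126 \cdot 2 \left(- \frac{565}{81}\right) 205 = 126 \left(- \frac{1130}{81}\right) 205 = \left(- \frac{15820}{9}\right) 205 = - \frac{3243100}{9}$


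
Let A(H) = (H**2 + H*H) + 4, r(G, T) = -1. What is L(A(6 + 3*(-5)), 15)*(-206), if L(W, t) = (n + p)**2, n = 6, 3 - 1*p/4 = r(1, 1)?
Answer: -99704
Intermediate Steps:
p = 16 (p = 12 - 4*(-1) = 12 + 4 = 16)
A(H) = 4 + 2*H**2 (A(H) = (H**2 + H**2) + 4 = 2*H**2 + 4 = 4 + 2*H**2)
L(W, t) = 484 (L(W, t) = (6 + 16)**2 = 22**2 = 484)
L(A(6 + 3*(-5)), 15)*(-206) = 484*(-206) = -99704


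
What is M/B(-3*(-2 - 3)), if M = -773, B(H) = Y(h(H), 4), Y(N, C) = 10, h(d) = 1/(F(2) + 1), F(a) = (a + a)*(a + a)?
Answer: -773/10 ≈ -77.300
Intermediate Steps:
F(a) = 4*a**2 (F(a) = (2*a)*(2*a) = 4*a**2)
h(d) = 1/17 (h(d) = 1/(4*2**2 + 1) = 1/(4*4 + 1) = 1/(16 + 1) = 1/17)
B(H) = 10
M/B(-3*(-2 - 3)) = -773/10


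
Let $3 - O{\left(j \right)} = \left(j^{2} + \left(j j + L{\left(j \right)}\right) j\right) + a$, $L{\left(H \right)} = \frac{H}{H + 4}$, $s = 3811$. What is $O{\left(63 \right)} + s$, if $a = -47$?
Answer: $- \frac{16764354}{67} \approx -2.5021 \cdot 10^{5}$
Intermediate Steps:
$L{\left(H \right)} = \frac{H}{4 + H}$
$O{\left(j \right)} = 50 - j^{2} - j \left(j^{2} + \frac{j}{4 + j}\right)$ ($O{\left(j \right)} = 3 - \left(\left(j^{2} + \left(j j + \frac{j}{4 + j}\right) j\right) - 47\right) = 3 - \left(\left(j^{2} + \left(j^{2} + \frac{j}{4 + j}\right) j\right) - 47\right) = 3 - \left(\left(j^{2} + j \left(j^{2} + \frac{j}{4 + j}\right)\right) - 47\right) = 3 - \left(-47 + j^{2} + j \left(j^{2} + \frac{j}{4 + j}\right)\right) = 50 - j^{2} - j \left(j^{2} + \frac{j}{4 + j}\right)$)
$O{\left(63 \right)} + s = \frac{- 63^{2} + \left(4 + 63\right) \left(50 - 63^{2} - 63^{3}\right)}{4 + 63} + 3811 = \frac{\left(-1\right) 3969 + 67 \left(50 - 3969 - 250047\right)}{67} + 3811 = \frac{-3969 + 67 \left(50 - 3969 - 250047\right)}{67} + 3811 = \frac{-3969 + 67 \left(-253966\right)}{67} + 3811 = \frac{-3969 - 17015722}{67} + 3811 = \frac{1}{67} \left(-17019691\right) + 3811 = - \frac{17019691}{67} + 3811 = - \frac{16764354}{67}$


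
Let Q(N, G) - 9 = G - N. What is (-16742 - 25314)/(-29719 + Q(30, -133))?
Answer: 42056/29873 ≈ 1.4078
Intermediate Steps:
Q(N, G) = 9 + G - N (Q(N, G) = 9 + (G - N) = 9 + G - N)
(-16742 - 25314)/(-29719 + Q(30, -133)) = (-16742 - 25314)/(-29719 + (9 - 133 - 1*30)) = -42056/(-29719 + (9 - 133 - 30)) = -42056/(-29719 - 154) = -42056/(-29873) = -42056*(-1/29873) = 42056/29873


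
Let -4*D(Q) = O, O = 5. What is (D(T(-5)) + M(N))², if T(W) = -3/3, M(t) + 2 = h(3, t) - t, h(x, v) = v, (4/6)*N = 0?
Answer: 169/16 ≈ 10.563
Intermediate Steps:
N = 0 (N = (3/2)*0 = 0)
M(t) = -2 (M(t) = -2 + (t - t) = -2 + 0 = -2)
T(W) = -1 (T(W) = -3*⅓ = -1)
D(Q) = -5/4 (D(Q) = -¼*5 = -5/4)
(D(T(-5)) + M(N))² = (-5/4 - 2)² = (-13/4)² = 169/16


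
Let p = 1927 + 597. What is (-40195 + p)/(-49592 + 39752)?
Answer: 12557/3280 ≈ 3.8284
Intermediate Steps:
p = 2524
(-40195 + p)/(-49592 + 39752) = (-40195 + 2524)/(-49592 + 39752) = -37671/(-9840) = -37671*(-1/9840) = 12557/3280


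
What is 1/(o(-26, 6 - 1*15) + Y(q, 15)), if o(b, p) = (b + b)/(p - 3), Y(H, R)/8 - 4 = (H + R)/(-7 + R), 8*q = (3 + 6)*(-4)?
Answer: 6/281 ≈ 0.021352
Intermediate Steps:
q = -9/2 (q = ((3 + 6)*(-4))/8 = (9*(-4))/8 = (⅛)*(-36) = -9/2 ≈ -4.5000)
Y(H, R) = 32 + 8*(H + R)/(-7 + R) (Y(H, R) = 32 + 8*((H + R)/(-7 + R)) = 32 + 8*(H + R)/(-7 + R))
o(b, p) = 2*b/(-3 + p) (o(b, p) = (2*b)/(-3 + p) = 2*b/(-3 + p))
1/(o(-26, 6 - 1*15) + Y(q, 15)) = 1/(2*(-26)/(-3 + (6 - 1*15)) + 8*(-28 - 9/2 + 5*15)/(-7 + 15)) = 1/(2*(-26)/(-3 + (6 - 15)) + 8*(-28 - 9/2 + 75)/8) = 1/(2*(-26)/(-3 - 9) + 8*(⅛)*(85/2)) = 1/(2*(-26)/(-12) + 85/2) = 1/(2*(-26)*(-1/12) + 85/2) = 1/(13/3 + 85/2) = 1/(281/6) = 6/281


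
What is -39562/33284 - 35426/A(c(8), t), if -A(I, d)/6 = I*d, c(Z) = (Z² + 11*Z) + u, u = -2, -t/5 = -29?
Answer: -248982626/271472625 ≈ -0.91716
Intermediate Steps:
t = 145 (t = -5*(-29) = 145)
c(Z) = -2 + Z² + 11*Z (c(Z) = (Z² + 11*Z) - 2 = -2 + Z² + 11*Z)
A(I, d) = -6*I*d
-39562/33284 - 35426/A(c(8), t) = -39562/33284 - 35426*(-1/(870*(-2 + 8² + 11*8))) = -39562*1/33284 - 35426*(-1/(870*(-2 + 64 + 88))) = -19781/16642 - 35426/((-6*150*145)) = -19781/16642 - 35426/(-130500) = -19781/16642 - 35426*(-1/130500) = -19781/16642 + 17713/65250 = -248982626/271472625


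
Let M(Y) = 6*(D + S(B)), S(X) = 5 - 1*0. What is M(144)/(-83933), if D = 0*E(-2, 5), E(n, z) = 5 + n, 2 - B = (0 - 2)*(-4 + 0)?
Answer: -30/83933 ≈ -0.00035743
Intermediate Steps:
B = -6 (B = 2 - (0 - 2)*(-4 + 0) = 2 - (-2)*(-4) = 2 - 1*8 = 2 - 8 = -6)
S(X) = 5 (S(X) = 5 + 0 = 5)
D = 0 (D = 0*(5 - 2) = 0*3 = 0)
M(Y) = 30 (M(Y) = 6*(0 + 5) = 6*5 = 30)
M(144)/(-83933) = 30/(-83933) = 30*(-1/83933) = -30/83933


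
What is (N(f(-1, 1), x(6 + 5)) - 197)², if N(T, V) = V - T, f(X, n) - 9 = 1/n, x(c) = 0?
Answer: 42849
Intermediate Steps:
f(X, n) = 9 + 1/n
(N(f(-1, 1), x(6 + 5)) - 197)² = ((0 - (9 + 1/1)) - 197)² = ((0 - (9 + 1)) - 197)² = ((0 - 1*10) - 197)² = ((0 - 10) - 197)² = (-10 - 197)² = (-207)² = 42849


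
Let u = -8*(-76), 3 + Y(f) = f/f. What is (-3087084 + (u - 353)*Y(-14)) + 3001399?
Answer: -86195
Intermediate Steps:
Y(f) = -2 (Y(f) = -3 + f/f = -3 + 1 = -2)
u = 608
(-3087084 + (u - 353)*Y(-14)) + 3001399 = (-3087084 + (608 - 353)*(-2)) + 3001399 = (-3087084 + 255*(-2)) + 3001399 = (-3087084 - 510) + 3001399 = -3087594 + 3001399 = -86195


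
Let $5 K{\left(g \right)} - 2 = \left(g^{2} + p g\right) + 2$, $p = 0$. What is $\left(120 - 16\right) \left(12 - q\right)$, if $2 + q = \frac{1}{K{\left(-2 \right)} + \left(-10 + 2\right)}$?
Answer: $\frac{5889}{4} \approx 1472.3$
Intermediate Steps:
$K{\left(g \right)} = \frac{4}{5} + \frac{g^{2}}{5}$ ($K{\left(g \right)} = \frac{2}{5} + \frac{\left(g^{2} + 0 g\right) + 2}{5} = \frac{2}{5} + \frac{\left(g^{2} + 0\right) + 2}{5} = \frac{2}{5} + \frac{g^{2} + 2}{5} = \frac{2}{5} + \frac{2 + g^{2}}{5} = \frac{2}{5} + \left(\frac{2}{5} + \frac{g^{2}}{5}\right) = \frac{4}{5} + \frac{g^{2}}{5}$)
$q = - \frac{69}{32}$ ($q = -2 + \frac{1}{\left(\frac{4}{5} + \frac{\left(-2\right)^{2}}{5}\right) + \left(-10 + 2\right)} = -2 + \frac{1}{\left(\frac{4}{5} + \frac{1}{5} \cdot 4\right) - 8} = -2 + \frac{1}{\left(\frac{4}{5} + \frac{4}{5}\right) - 8} = -2 + \frac{1}{\frac{8}{5} - 8} = -2 + \frac{1}{- \frac{32}{5}} = -2 - \frac{5}{32} = - \frac{69}{32} \approx -2.1563$)
$\left(120 - 16\right) \left(12 - q\right) = \left(120 - 16\right) \left(12 - - \frac{69}{32}\right) = \left(120 - 16\right) \left(12 + \frac{69}{32}\right) = 104 \cdot \frac{453}{32} = \frac{5889}{4}$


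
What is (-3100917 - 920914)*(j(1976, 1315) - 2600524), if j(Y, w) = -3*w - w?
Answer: 10480022870504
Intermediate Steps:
j(Y, w) = -4*w
(-3100917 - 920914)*(j(1976, 1315) - 2600524) = (-3100917 - 920914)*(-4*1315 - 2600524) = -4021831*(-5260 - 2600524) = -4021831*(-2605784) = 10480022870504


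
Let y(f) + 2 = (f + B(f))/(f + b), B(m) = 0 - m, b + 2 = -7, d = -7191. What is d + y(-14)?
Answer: -7193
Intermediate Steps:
b = -9 (b = -2 - 7 = -9)
B(m) = -m
y(f) = -2 (y(f) = -2 + (f - f)/(f - 9) = -2 + 0/(-9 + f) = -2 + 0 = -2)
d + y(-14) = -7191 - 2 = -7193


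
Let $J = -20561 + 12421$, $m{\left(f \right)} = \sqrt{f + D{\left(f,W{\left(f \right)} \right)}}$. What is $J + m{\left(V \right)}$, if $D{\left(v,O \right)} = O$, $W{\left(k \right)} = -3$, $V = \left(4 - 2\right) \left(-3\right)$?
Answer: $-8140 + 3 i \approx -8140.0 + 3.0 i$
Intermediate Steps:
$V = -6$ ($V = 2 \left(-3\right) = -6$)
$m{\left(f \right)} = \sqrt{-3 + f}$ ($m{\left(f \right)} = \sqrt{f - 3} = \sqrt{-3 + f}$)
$J = -8140$
$J + m{\left(V \right)} = -8140 + \sqrt{-3 - 6} = -8140 + \sqrt{-9} = -8140 + 3 i$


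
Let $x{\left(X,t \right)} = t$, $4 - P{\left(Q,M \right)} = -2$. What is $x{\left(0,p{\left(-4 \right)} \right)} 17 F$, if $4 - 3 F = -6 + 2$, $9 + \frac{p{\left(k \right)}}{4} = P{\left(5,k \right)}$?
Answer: $-544$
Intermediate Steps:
$P{\left(Q,M \right)} = 6$ ($P{\left(Q,M \right)} = 4 - -2 = 4 + 2 = 6$)
$p{\left(k \right)} = -12$ ($p{\left(k \right)} = -36 + 4 \cdot 6 = -36 + 24 = -12$)
$F = \frac{8}{3}$ ($F = \frac{4}{3} - \frac{-6 + 2}{3} = \frac{4}{3} - - \frac{4}{3} = \frac{4}{3} + \frac{4}{3} = \frac{8}{3} \approx 2.6667$)
$x{\left(0,p{\left(-4 \right)} \right)} 17 F = \left(-12\right) 17 \cdot \frac{8}{3} = \left(-204\right) \frac{8}{3} = -544$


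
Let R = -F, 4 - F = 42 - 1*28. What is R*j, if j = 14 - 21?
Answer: -70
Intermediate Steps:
j = -7
F = -10 (F = 4 - (42 - 1*28) = 4 - (42 - 28) = 4 - 1*14 = 4 - 14 = -10)
R = 10 (R = -1*(-10) = 10)
R*j = 10*(-7) = -70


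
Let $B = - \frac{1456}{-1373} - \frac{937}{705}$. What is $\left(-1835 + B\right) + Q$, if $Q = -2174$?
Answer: $- \frac{3880831706}{967965} \approx -4009.3$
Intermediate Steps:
$B = - \frac{260021}{967965}$ ($B = \left(-1456\right) \left(- \frac{1}{1373}\right) - \frac{937}{705} = \frac{1456}{1373} - \frac{937}{705} = - \frac{260021}{967965} \approx -0.26863$)
$\left(-1835 + B\right) + Q = \left(-1835 - \frac{260021}{967965}\right) - 2174 = - \frac{1776475796}{967965} - 2174 = - \frac{3880831706}{967965}$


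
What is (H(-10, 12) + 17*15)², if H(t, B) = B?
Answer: 71289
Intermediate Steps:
(H(-10, 12) + 17*15)² = (12 + 17*15)² = (12 + 255)² = 267² = 71289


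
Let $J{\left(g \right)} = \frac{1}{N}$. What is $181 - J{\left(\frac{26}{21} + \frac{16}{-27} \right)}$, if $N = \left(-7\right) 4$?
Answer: $\frac{5069}{28} \approx 181.04$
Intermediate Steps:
$N = -28$
$J{\left(g \right)} = - \frac{1}{28}$ ($J{\left(g \right)} = \frac{1}{-28} = - \frac{1}{28}$)
$181 - J{\left(\frac{26}{21} + \frac{16}{-27} \right)} = 181 - - \frac{1}{28} = 181 + \frac{1}{28} = \frac{5069}{28}$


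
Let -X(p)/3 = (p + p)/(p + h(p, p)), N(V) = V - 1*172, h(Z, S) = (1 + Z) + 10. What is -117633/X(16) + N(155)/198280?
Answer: 41789319237/793120 ≈ 52690.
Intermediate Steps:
h(Z, S) = 11 + Z
N(V) = -172 + V (N(V) = V - 172 = -172 + V)
X(p) = -6*p/(11 + 2*p) (X(p) = -3*(p + p)/(p + (11 + p)) = -3*2*p/(11 + 2*p) = -6*p/(11 + 2*p))
-117633/X(16) + N(155)/198280 = -117633/((-6*16/(11 + 2*16))) + (-172 + 155)/198280 = -117633/((-6*16/(11 + 32))) - 17*1/198280 = -117633/((-6*16/43)) - 17/198280 = -117633/((-6*16*1/43)) - 17/198280 = -117633/(-96/43) - 17/198280 = -117633*(-43/96) - 17/198280 = 1686073/32 - 17/198280 = 41789319237/793120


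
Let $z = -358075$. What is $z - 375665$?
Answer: $-733740$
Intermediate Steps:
$z - 375665 = -358075 - 375665 = -733740$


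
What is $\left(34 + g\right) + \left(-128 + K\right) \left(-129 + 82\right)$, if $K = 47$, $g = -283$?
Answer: $3558$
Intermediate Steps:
$\left(34 + g\right) + \left(-128 + K\right) \left(-129 + 82\right) = \left(34 - 283\right) + \left(-128 + 47\right) \left(-129 + 82\right) = -249 - -3807 = -249 + 3807 = 3558$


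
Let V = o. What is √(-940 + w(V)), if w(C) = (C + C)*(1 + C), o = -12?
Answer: 26*I ≈ 26.0*I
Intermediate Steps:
V = -12
w(C) = 2*C*(1 + C) (w(C) = (2*C)*(1 + C) = 2*C*(1 + C))
√(-940 + w(V)) = √(-940 + 2*(-12)*(1 - 12)) = √(-940 + 2*(-12)*(-11)) = √(-940 + 264) = √(-676) = 26*I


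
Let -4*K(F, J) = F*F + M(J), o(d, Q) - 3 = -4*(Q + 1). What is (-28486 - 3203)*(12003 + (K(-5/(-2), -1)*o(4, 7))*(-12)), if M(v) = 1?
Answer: -1441500921/4 ≈ -3.6038e+8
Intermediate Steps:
o(d, Q) = -1 - 4*Q (o(d, Q) = 3 - 4*(Q + 1) = 3 - 4*(1 + Q) = 3 + (-4 - 4*Q) = -1 - 4*Q)
K(F, J) = -1/4 - F**2/4 (K(F, J) = -(F*F + 1)/4 = -(F**2 + 1)/4 = -(1 + F**2)/4 = -1/4 - F**2/4)
(-28486 - 3203)*(12003 + (K(-5/(-2), -1)*o(4, 7))*(-12)) = (-28486 - 3203)*(12003 + ((-1/4 - (-5/(-2))**2/4)*(-1 - 4*7))*(-12)) = -31689*(12003 + ((-1/4 - (-5*(-1/2))**2/4)*(-1 - 28))*(-12)) = -31689*(12003 + ((-1/4 - (5/2)**2/4)*(-29))*(-12)) = -31689*(12003 + ((-1/4 - 1/4*25/4)*(-29))*(-12)) = -31689*(12003 + ((-1/4 - 25/16)*(-29))*(-12)) = -31689*(12003 - 29/16*(-29)*(-12)) = -31689*(12003 + (841/16)*(-12)) = -31689*(12003 - 2523/4) = -31689*45489/4 = -1441500921/4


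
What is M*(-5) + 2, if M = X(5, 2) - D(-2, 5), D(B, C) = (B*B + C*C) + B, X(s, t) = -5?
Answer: 162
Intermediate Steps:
D(B, C) = B + B**2 + C**2 (D(B, C) = (B**2 + C**2) + B = B + B**2 + C**2)
M = -32 (M = -5 - (-2 + (-2)**2 + 5**2) = -5 - (-2 + 4 + 25) = -5 - 1*27 = -5 - 27 = -32)
M*(-5) + 2 = -32*(-5) + 2 = 160 + 2 = 162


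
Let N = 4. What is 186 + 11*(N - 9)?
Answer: 131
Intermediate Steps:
186 + 11*(N - 9) = 186 + 11*(4 - 9) = 186 + 11*(-5) = 186 - 55 = 131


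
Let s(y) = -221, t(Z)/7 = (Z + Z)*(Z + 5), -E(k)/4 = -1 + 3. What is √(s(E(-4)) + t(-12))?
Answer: √955 ≈ 30.903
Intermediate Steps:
E(k) = -8 (E(k) = -4*(-1 + 3) = -4*2 = -8)
t(Z) = 14*Z*(5 + Z) (t(Z) = 7*((Z + Z)*(Z + 5)) = 7*((2*Z)*(5 + Z)) = 7*(2*Z*(5 + Z)) = 14*Z*(5 + Z))
√(s(E(-4)) + t(-12)) = √(-221 + 14*(-12)*(5 - 12)) = √(-221 + 14*(-12)*(-7)) = √(-221 + 1176) = √955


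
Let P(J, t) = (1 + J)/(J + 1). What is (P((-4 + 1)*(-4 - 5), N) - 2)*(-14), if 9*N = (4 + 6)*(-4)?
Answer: 14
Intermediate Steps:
N = -40/9 (N = ((4 + 6)*(-4))/9 = (10*(-4))/9 = (⅑)*(-40) = -40/9 ≈ -4.4444)
P(J, t) = 1 (P(J, t) = (1 + J)/(1 + J) = 1)
(P((-4 + 1)*(-4 - 5), N) - 2)*(-14) = (1 - 2)*(-14) = -1*(-14) = 14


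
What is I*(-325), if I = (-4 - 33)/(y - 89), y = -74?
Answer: -12025/163 ≈ -73.773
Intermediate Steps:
I = 37/163 (I = (-4 - 33)/(-74 - 89) = -37/(-163) = -37*(-1/163) = 37/163 ≈ 0.22699)
I*(-325) = (37/163)*(-325) = -12025/163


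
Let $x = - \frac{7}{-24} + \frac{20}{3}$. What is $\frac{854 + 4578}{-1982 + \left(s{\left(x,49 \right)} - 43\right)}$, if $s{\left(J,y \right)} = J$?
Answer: $- \frac{18624}{6919} \approx -2.6917$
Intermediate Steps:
$x = \frac{167}{24}$ ($x = \left(-7\right) \left(- \frac{1}{24}\right) + 20 \cdot \frac{1}{3} = \frac{7}{24} + \frac{20}{3} = \frac{167}{24} \approx 6.9583$)
$\frac{854 + 4578}{-1982 + \left(s{\left(x,49 \right)} - 43\right)} = \frac{854 + 4578}{-1982 + \left(\frac{167}{24} - 43\right)} = \frac{5432}{-1982 - \frac{865}{24}} = \frac{5432}{- \frac{48433}{24}} = 5432 \left(- \frac{24}{48433}\right) = - \frac{18624}{6919}$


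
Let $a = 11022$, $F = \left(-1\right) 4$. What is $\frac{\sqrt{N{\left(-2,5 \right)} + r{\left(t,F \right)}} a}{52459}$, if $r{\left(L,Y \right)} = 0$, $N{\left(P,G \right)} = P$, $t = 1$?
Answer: $\frac{1002 i \sqrt{2}}{4769} \approx 0.29714 i$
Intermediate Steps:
$F = -4$
$\frac{\sqrt{N{\left(-2,5 \right)} + r{\left(t,F \right)}} a}{52459} = \frac{\sqrt{-2 + 0} \cdot 11022}{52459} = \sqrt{-2} \cdot 11022 \cdot \frac{1}{52459} = i \sqrt{2} \cdot 11022 \cdot \frac{1}{52459} = 11022 i \sqrt{2} \cdot \frac{1}{52459} = \frac{1002 i \sqrt{2}}{4769}$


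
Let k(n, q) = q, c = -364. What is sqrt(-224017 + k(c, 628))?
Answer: 3*I*sqrt(24821) ≈ 472.64*I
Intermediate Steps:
sqrt(-224017 + k(c, 628)) = sqrt(-224017 + 628) = sqrt(-223389) = 3*I*sqrt(24821)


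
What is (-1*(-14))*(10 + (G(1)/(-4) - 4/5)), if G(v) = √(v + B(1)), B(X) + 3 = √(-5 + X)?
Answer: 644/5 - 7*√(-2 + 2*I)/2 ≈ 126.55 - 5.4382*I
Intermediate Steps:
B(X) = -3 + √(-5 + X)
G(v) = √(-3 + v + 2*I) (G(v) = √(v + (-3 + √(-5 + 1))) = √(v + (-3 + √(-4))) = √(v + (-3 + 2*I)) = √(-3 + v + 2*I))
(-1*(-14))*(10 + (G(1)/(-4) - 4/5)) = (-1*(-14))*(10 + (√(-3 + 1 + 2*I)/(-4) - 4/5)) = 14*(10 + (√(-2 + 2*I)*(-¼) - 4*⅕)) = 14*(10 + (-√(-2 + 2*I)/4 - ⅘)) = 14*(10 + (-⅘ - √(-2 + 2*I)/4)) = 14*(46/5 - √(-2 + 2*I)/4) = 644/5 - 7*√(-2 + 2*I)/2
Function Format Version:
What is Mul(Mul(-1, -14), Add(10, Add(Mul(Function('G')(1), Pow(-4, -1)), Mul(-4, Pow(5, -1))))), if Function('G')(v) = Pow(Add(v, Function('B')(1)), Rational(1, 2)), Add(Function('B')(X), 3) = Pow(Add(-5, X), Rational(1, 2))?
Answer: Add(Rational(644, 5), Mul(Rational(-7, 2), Pow(Add(-2, Mul(2, I)), Rational(1, 2)))) ≈ Add(126.55, Mul(-5.4382, I))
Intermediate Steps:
Function('B')(X) = Add(-3, Pow(Add(-5, X), Rational(1, 2)))
Function('G')(v) = Pow(Add(-3, v, Mul(2, I)), Rational(1, 2)) (Function('G')(v) = Pow(Add(v, Add(-3, Pow(Add(-5, 1), Rational(1, 2)))), Rational(1, 2)) = Pow(Add(v, Add(-3, Pow(-4, Rational(1, 2)))), Rational(1, 2)) = Pow(Add(v, Add(-3, Mul(2, I))), Rational(1, 2)) = Pow(Add(-3, v, Mul(2, I)), Rational(1, 2)))
Mul(Mul(-1, -14), Add(10, Add(Mul(Function('G')(1), Pow(-4, -1)), Mul(-4, Pow(5, -1))))) = Mul(Mul(-1, -14), Add(10, Add(Mul(Pow(Add(-3, 1, Mul(2, I)), Rational(1, 2)), Pow(-4, -1)), Mul(-4, Pow(5, -1))))) = Mul(14, Add(10, Add(Mul(Pow(Add(-2, Mul(2, I)), Rational(1, 2)), Rational(-1, 4)), Mul(-4, Rational(1, 5))))) = Mul(14, Add(10, Add(Mul(Rational(-1, 4), Pow(Add(-2, Mul(2, I)), Rational(1, 2))), Rational(-4, 5)))) = Mul(14, Add(10, Add(Rational(-4, 5), Mul(Rational(-1, 4), Pow(Add(-2, Mul(2, I)), Rational(1, 2)))))) = Mul(14, Add(Rational(46, 5), Mul(Rational(-1, 4), Pow(Add(-2, Mul(2, I)), Rational(1, 2))))) = Add(Rational(644, 5), Mul(Rational(-7, 2), Pow(Add(-2, Mul(2, I)), Rational(1, 2))))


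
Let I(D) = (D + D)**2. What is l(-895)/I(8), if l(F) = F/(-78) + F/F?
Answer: 973/19968 ≈ 0.048728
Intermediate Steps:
I(D) = 4*D**2 (I(D) = (2*D)**2 = 4*D**2)
l(F) = 1 - F/78 (l(F) = F*(-1/78) + 1 = -F/78 + 1 = 1 - F/78)
l(-895)/I(8) = (1 - 1/78*(-895))/((4*8**2)) = (1 + 895/78)/((4*64)) = (973/78)/256 = (973/78)*(1/256) = 973/19968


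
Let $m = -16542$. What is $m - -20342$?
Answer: $3800$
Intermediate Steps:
$m - -20342 = -16542 - -20342 = -16542 + 20342 = 3800$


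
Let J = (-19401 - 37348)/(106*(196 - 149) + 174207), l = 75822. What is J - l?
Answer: -13586525107/179189 ≈ -75822.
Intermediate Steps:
J = -56749/179189 (J = -56749/(106*47 + 174207) = -56749/(4982 + 174207) = -56749/179189 ≈ -0.31670)
J - l = -56749/179189 - 1*75822 = -56749/179189 - 75822 = -13586525107/179189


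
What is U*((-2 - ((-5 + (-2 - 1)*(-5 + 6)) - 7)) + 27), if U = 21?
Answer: 840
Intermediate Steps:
U*((-2 - ((-5 + (-2 - 1)*(-5 + 6)) - 7)) + 27) = 21*((-2 - ((-5 + (-2 - 1)*(-5 + 6)) - 7)) + 27) = 21*((-2 - ((-5 - 3*1) - 7)) + 27) = 21*((-2 - ((-5 - 3) - 7)) + 27) = 21*((-2 - (-8 - 7)) + 27) = 21*((-2 - 1*(-15)) + 27) = 21*((-2 + 15) + 27) = 21*(13 + 27) = 21*40 = 840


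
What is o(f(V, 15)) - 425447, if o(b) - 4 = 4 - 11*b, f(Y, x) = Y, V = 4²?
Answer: -425615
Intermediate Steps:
V = 16
o(b) = 8 - 11*b (o(b) = 4 + (4 - 11*b) = 8 - 11*b)
o(f(V, 15)) - 425447 = (8 - 11*16) - 425447 = (8 - 176) - 425447 = -168 - 425447 = -425615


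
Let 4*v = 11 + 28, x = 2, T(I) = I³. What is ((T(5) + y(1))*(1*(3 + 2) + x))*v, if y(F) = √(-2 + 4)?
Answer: 34125/4 + 273*√2/4 ≈ 8627.8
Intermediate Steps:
v = 39/4 (v = (11 + 28)/4 = (¼)*39 = 39/4 ≈ 9.7500)
y(F) = √2
((T(5) + y(1))*(1*(3 + 2) + x))*v = ((5³ + √2)*(1*(3 + 2) + 2))*(39/4) = ((125 + √2)*(1*5 + 2))*(39/4) = ((125 + √2)*(5 + 2))*(39/4) = ((125 + √2)*7)*(39/4) = (875 + 7*√2)*(39/4) = 34125/4 + 273*√2/4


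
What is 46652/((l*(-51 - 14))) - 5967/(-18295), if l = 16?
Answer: -42364633/951340 ≈ -44.532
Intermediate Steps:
46652/((l*(-51 - 14))) - 5967/(-18295) = 46652/((16*(-51 - 14))) - 5967/(-18295) = 46652/((16*(-65))) - 5967*(-1/18295) = 46652/(-1040) + 5967/18295 = 46652*(-1/1040) + 5967/18295 = -11663/260 + 5967/18295 = -42364633/951340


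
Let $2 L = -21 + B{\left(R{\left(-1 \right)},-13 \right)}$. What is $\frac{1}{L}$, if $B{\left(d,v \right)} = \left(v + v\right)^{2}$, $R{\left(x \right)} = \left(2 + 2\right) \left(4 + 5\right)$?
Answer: $\frac{2}{655} \approx 0.0030534$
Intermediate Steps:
$R{\left(x \right)} = 36$ ($R{\left(x \right)} = 4 \cdot 9 = 36$)
$B{\left(d,v \right)} = 4 v^{2}$ ($B{\left(d,v \right)} = \left(2 v\right)^{2} = 4 v^{2}$)
$L = \frac{655}{2}$ ($L = \frac{-21 + 4 \left(-13\right)^{2}}{2} = \frac{-21 + 4 \cdot 169}{2} = \frac{-21 + 676}{2} = \frac{1}{2} \cdot 655 = \frac{655}{2} \approx 327.5$)
$\frac{1}{L} = \frac{1}{\frac{655}{2}} = \frac{2}{655}$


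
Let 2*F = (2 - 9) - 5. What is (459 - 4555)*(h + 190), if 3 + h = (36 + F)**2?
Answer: -4452352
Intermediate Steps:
F = -6 (F = ((2 - 9) - 5)/2 = (-7 - 5)/2 = (1/2)*(-12) = -6)
h = 897 (h = -3 + (36 - 6)**2 = -3 + 30**2 = -3 + 900 = 897)
(459 - 4555)*(h + 190) = (459 - 4555)*(897 + 190) = -4096*1087 = -4452352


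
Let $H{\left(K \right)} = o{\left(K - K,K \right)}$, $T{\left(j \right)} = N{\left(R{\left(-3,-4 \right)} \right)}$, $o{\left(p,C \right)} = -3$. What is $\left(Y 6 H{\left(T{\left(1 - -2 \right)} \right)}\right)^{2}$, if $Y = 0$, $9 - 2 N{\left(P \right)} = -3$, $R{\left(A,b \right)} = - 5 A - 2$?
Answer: $0$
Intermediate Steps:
$R{\left(A,b \right)} = -2 - 5 A$
$N{\left(P \right)} = 6$ ($N{\left(P \right)} = \frac{9}{2} - - \frac{3}{2} = \frac{9}{2} + \frac{3}{2} = 6$)
$T{\left(j \right)} = 6$
$H{\left(K \right)} = -3$
$\left(Y 6 H{\left(T{\left(1 - -2 \right)} \right)}\right)^{2} = \left(0 \cdot 6 \left(-3\right)\right)^{2} = \left(0 \left(-3\right)\right)^{2} = 0^{2} = 0$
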